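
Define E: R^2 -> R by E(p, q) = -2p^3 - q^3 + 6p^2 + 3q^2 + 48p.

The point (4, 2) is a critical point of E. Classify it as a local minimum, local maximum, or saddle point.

The mixed partial ∂²E/∂p∂q is 0, so the Hessian at any point is diag(E_pp, E_qq) = diag(12(-p + 1), 6(-q + 1)).
At (4, 2): H = diag(-36, -6).
Both eigenvalues are negative, so H is negative definite: a local maximum.

local maximum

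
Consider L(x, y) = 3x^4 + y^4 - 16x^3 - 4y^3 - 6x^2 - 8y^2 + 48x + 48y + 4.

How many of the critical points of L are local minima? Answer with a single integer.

L separates as a function of x plus a function of y, so ∇L=0 decouples.
∂L/∂x = 12(x - 4)(x - 1)(x + 1) = 0 at x ∈ {-1, 1, 4}; ∂L/∂y = 4(y - 3)(y - 2)(y + 2) = 0 at y ∈ {-2, 2, 3}.
The Hessian is diagonal: diag(L_xx, L_yy). Second derivatives: L_xx(-1)=120, L_xx(1)=-72, L_xx(4)=180; L_yy(-2)=80, L_yy(2)=-16, L_yy(3)=20.
Local minima occur where both diagonal entries positive: (-1, -2), (-1, 3), (4, -2), (4, 3). Count: 4.

4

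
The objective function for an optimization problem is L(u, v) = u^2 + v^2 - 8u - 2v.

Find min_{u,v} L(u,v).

-17

L(u,v) separates as P(u) + Q(v), so its minimum is min P + min Q.
P'(u) = 2u - 8 vanishes at u ∈ {4}; Q'(v) = 2v - 2 vanishes at v ∈ {1}.
Local minima of P (where P''>0): P(4)=-16. Local minima of Q: Q(1)=-1.
So the global minimum of L is P(4) + Q(1) = -16 − 1 = -17, attained at (4, 1).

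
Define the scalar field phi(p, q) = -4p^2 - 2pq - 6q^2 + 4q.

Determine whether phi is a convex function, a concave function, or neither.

phi is quadratic, so its Hessian is the constant matrix H = [[-8, -2], [-2, -12]].
det(H) = 92, tr(H) = -20.
det(H) > 0 and tr(H) < 0, so H is negative definite everywhere: concave.

concave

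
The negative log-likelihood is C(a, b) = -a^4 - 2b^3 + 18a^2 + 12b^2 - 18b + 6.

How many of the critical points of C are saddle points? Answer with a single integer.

C separates as a function of a plus a function of b, so ∇C=0 decouples.
∂C/∂a = -4a(a - 3)(a + 3) = 0 at a ∈ {-3, 0, 3}; ∂C/∂b = -6(b - 3)(b - 1) = 0 at b ∈ {1, 3}.
The Hessian is diagonal: diag(C_aa, C_bb). Second derivatives: C_aa(-3)=-72, C_aa(0)=36, C_aa(3)=-72; C_bb(1)=12, C_bb(3)=-12.
Saddle points occur where the two diagonal entries have opposite signs: (-3, 1), (0, 3), (3, 1). Count: 3.

3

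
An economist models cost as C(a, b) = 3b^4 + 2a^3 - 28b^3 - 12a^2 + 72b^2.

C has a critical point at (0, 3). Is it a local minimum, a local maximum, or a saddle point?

local maximum

The mixed partial ∂²C/∂a∂b is 0, so the Hessian at any point is diag(C_aa, C_bb) = diag(12(a - 2), 12(3b^2 - 14b + 12)).
At (0, 3): H = diag(-24, -36).
Both eigenvalues are negative, so H is negative definite: a local maximum.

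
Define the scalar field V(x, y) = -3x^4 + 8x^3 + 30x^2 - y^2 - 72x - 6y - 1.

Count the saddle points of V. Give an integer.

1

V separates as a function of x plus a function of y, so ∇V=0 decouples.
∂V/∂x = -12(x - 3)(x - 1)(x + 2) = 0 at x ∈ {-2, 1, 3}; ∂V/∂y = -2(y + 3) = 0 at y ∈ {-3}.
The Hessian is diagonal: diag(V_xx, V_yy). Second derivatives: V_xx(-2)=-180, V_xx(1)=72, V_xx(3)=-120; V_yy(-3)=-2.
Saddle points occur where the two diagonal entries have opposite signs: (1, -3). Count: 1.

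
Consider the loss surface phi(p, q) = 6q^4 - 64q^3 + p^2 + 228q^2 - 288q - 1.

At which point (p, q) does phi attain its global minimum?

phi(p,q) separates as A(p) + B(q) − 1, so its minimum is min A + min B − 1.
A'(p) = 2p vanishes at p ∈ {0}; B'(q) = 24(q - 4)(q - 3)(q - 1) vanishes at q ∈ {1, 3, 4}.
Local minima of A (where A''>0): A(0)=0. Local minima of B: B(1)=-118, B(4)=-64.
So the global minimum of phi is A(0) + B(1) − 1 = 0 − 118 − 1 = -119, attained at (0, 1).

(0, 1)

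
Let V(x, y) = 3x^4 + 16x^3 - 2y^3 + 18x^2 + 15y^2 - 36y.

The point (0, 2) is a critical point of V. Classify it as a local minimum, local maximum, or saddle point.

The mixed partial ∂²V/∂x∂y is 0, so the Hessian at any point is diag(V_xx, V_yy) = diag(12(3x^2 + 8x + 3), 6(-2y + 5)).
At (0, 2): H = diag(36, 6).
Both eigenvalues are positive, so H is positive definite: a local minimum.

local minimum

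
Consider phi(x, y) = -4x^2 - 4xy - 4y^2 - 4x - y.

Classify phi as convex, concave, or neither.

concave

phi is quadratic, so its Hessian is the constant matrix H = [[-8, -4], [-4, -8]].
det(H) = 48, tr(H) = -16.
det(H) > 0 and tr(H) < 0, so H is negative definite everywhere: concave.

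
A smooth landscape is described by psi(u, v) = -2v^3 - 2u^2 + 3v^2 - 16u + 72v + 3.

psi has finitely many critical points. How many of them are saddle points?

psi separates as a function of u plus a function of v, so ∇psi=0 decouples.
∂psi/∂u = -4(u + 4) = 0 at u ∈ {-4}; ∂psi/∂v = -6(v - 4)(v + 3) = 0 at v ∈ {-3, 4}.
The Hessian is diagonal: diag(psi_uu, psi_vv). Second derivatives: psi_uu(-4)=-4; psi_vv(-3)=42, psi_vv(4)=-42.
Saddle points occur where the two diagonal entries have opposite signs: (-4, -3). Count: 1.

1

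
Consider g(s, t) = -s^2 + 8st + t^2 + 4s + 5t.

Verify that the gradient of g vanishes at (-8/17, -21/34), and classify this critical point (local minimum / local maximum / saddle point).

saddle point

∇g = (-2s + 8t + 4, 8s + 2t + 5); substituting (-8/17, -21/34) gives ∇g = (0, 0), so (-8/17, -21/34) is indeed a critical point.
The Hessian of g is constant: H = [[-2, 8], [8, 2]].
det(H) = (-2)·2 − 8² = -68.
Since det(H) < 0, H is indefinite and the critical point is a saddle point.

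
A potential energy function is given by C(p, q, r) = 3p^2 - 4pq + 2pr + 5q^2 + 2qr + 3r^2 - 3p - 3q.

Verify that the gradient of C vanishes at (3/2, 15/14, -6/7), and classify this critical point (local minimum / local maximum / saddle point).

∇C = (6p - 4q + 2r - 3, -4p + 10q + 2r - 3, 2p + 2q + 6r); substituting (3/2, 15/14, -6/7) gives ∇C = (0, 0, 0), so (3/2, 15/14, -6/7) is indeed a critical point.
The Hessian is constant: H = [[6, -4, 2], [-4, 10, 2], [2, 2, 6]].
Leading principal minors: Δ₁ = 6, Δ₂ = 44, Δ₃ = 168.
All leading minors are positive, so H is positive definite: a local minimum.

local minimum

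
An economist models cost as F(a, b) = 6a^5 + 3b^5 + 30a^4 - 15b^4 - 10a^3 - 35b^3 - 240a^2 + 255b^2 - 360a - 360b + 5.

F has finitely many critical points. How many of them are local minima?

4

F separates as a function of a plus a function of b, so ∇F=0 decouples.
∂F/∂a = 30(a - 2)(a + 1)(a + 2)(a + 3) = 0 at a ∈ {-3, -2, -1, 2}; ∂F/∂b = 15(b - 4)(b - 2)(b - 1)(b + 3) = 0 at b ∈ {-3, 1, 2, 4}.
The Hessian is diagonal: diag(F_aa, F_bb). Second derivatives: F_aa(-3)=-300, F_aa(-2)=120, F_aa(-1)=-180, F_aa(2)=1800; F_bb(-3)=-2100, F_bb(1)=180, F_bb(2)=-150, F_bb(4)=630.
Local minima occur where both diagonal entries positive: (-2, 1), (-2, 4), (2, 1), (2, 4). Count: 4.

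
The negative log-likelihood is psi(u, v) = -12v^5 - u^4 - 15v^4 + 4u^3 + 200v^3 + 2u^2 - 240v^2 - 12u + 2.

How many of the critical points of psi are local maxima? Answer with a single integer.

psi separates as a function of u plus a function of v, so ∇psi=0 decouples.
∂psi/∂u = -4(u - 3)(u - 1)(u + 1) = 0 at u ∈ {-1, 1, 3}; ∂psi/∂v = -60v(v - 2)(v - 1)(v + 4) = 0 at v ∈ {-4, 0, 1, 2}.
The Hessian is diagonal: diag(psi_uu, psi_vv). Second derivatives: psi_uu(-1)=-32, psi_uu(1)=16, psi_uu(3)=-32; psi_vv(-4)=7200, psi_vv(0)=-480, psi_vv(1)=300, psi_vv(2)=-720.
Local maxima occur where both diagonal entries negative: (-1, 0), (-1, 2), (3, 0), (3, 2). Count: 4.

4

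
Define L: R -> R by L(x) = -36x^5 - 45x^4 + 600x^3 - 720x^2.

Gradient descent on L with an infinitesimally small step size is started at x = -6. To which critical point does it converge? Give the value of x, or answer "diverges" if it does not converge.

L'(x) = -180x(x - 2)(x - 1)(x + 4), so L'(-6) = -120960.
Gradient descent moves in the -L' direction, i.e. x is increasing.
The nearest critical point in that direction is x = -4, where L'' = 21600 > 0 (a local minimum). The iterate converges there.

-4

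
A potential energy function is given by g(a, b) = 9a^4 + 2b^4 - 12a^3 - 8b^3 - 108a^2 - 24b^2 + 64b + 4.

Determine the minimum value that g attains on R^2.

g(a,b) separates as P(a) + Q(b) + 4, so its minimum is min P + min Q + 4.
P'(a) = 36a(a - 3)(a + 2) vanishes at a ∈ {-2, 0, 3}; Q'(b) = 8(b - 4)(b - 1)(b + 2) vanishes at b ∈ {-2, 1, 4}.
Local minima of P (where P''>0): P(-2)=-192, P(3)=-567. Local minima of Q: Q(-2)=-128, Q(4)=-128.
So the global minimum of g is P(3) + Q(-2) + 4 = -567 − 128 + 4 = -691, attained at (3, -2).

-691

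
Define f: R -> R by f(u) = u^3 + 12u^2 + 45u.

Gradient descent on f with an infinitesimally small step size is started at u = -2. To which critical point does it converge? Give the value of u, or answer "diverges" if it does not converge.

f'(u) = 3(u + 3)(u + 5), so f'(-2) = 9.
Gradient descent moves in the -f' direction, i.e. u is decreasing.
The nearest critical point in that direction is u = -3, where f'' = 6 > 0 (a local minimum). The iterate converges there.

-3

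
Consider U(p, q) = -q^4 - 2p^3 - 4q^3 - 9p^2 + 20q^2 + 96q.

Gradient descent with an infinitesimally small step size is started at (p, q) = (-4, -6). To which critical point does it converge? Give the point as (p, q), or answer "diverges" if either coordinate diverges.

diverges

U is separable, so gradient descent decouples: p follows -∂U/∂p, q follows -∂U/∂q.
∂U/∂p = -6p(p + 3); at p=-4 this is -24, so p increases.
∂U/∂q = -4(q - 3)(q + 2)(q + 4); at q=-6 this is 288, so q decreases.
The q-coordinate has no critical point in that direction and runs off to infinity.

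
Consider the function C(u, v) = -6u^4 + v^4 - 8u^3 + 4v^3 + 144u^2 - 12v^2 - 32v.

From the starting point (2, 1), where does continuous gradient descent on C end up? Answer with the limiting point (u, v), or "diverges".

(0, 2)

C is separable, so gradient descent decouples: u follows -∂C/∂u, v follows -∂C/∂v.
∂C/∂u = -24u(u - 3)(u + 4); at u=2 this is 288, so u decreases.
∂C/∂v = 4(v - 2)(v + 1)(v + 4); at v=1 this is -40, so v increases.
u converges to its nearest critical value 0 (a local min of the u-part); v converges to 2. The iterate converges to (0, 2).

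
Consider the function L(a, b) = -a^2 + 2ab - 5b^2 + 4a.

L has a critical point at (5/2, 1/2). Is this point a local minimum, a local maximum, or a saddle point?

The Hessian of L is constant: H = [[-2, 2], [2, -10]].
det(H) = (-2)·(-10) − 2² = 16.
det(H) > 0 and tr(H) = -12 < 0, so H is negative definite and the point is a local maximum.

local maximum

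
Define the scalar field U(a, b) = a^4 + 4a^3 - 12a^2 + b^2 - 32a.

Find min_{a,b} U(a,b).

-64

U(a,b) separates as P(a) + Q(b), so its minimum is min P + min Q.
P'(a) = 4(a - 2)(a + 1)(a + 4) vanishes at a ∈ {-4, -1, 2}; Q'(b) = 2b vanishes at b ∈ {0}.
Local minima of P (where P''>0): P(-4)=-64, P(2)=-64. Local minima of Q: Q(0)=0.
So the global minimum of U is P(-4) + Q(0) = -64 + 0 = -64, attained at (-4, 0).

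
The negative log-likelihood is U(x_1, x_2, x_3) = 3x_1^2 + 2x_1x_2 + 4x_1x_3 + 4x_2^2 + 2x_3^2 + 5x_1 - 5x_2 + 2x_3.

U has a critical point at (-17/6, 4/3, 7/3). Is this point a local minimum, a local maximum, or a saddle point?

The Hessian is constant: H = [[6, 2, 4], [2, 8, 0], [4, 0, 4]].
Leading principal minors: Δ₁ = 6, Δ₂ = 44, Δ₃ = 48.
All leading minors are positive, so H is positive definite: a local minimum.

local minimum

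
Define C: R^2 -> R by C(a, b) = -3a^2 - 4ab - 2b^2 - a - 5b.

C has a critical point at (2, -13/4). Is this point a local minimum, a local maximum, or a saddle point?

The Hessian of C is constant: H = [[-6, -4], [-4, -4]].
det(H) = (-6)·(-4) − (-4)² = 8.
det(H) > 0 and tr(H) = -10 < 0, so H is negative definite and the point is a local maximum.

local maximum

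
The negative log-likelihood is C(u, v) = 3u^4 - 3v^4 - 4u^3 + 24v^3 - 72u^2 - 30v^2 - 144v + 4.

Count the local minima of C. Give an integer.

2

C separates as a function of u plus a function of v, so ∇C=0 decouples.
∂C/∂u = 12u(u - 4)(u + 3) = 0 at u ∈ {-3, 0, 4}; ∂C/∂v = -12(v - 4)(v - 3)(v + 1) = 0 at v ∈ {-1, 3, 4}.
The Hessian is diagonal: diag(C_uu, C_vv). Second derivatives: C_uu(-3)=252, C_uu(0)=-144, C_uu(4)=336; C_vv(-1)=-240, C_vv(3)=48, C_vv(4)=-60.
Local minima occur where both diagonal entries positive: (-3, 3), (4, 3). Count: 2.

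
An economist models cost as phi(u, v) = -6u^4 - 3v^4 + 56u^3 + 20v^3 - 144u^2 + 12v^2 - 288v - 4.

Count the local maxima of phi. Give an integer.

phi separates as a function of u plus a function of v, so ∇phi=0 decouples.
∂phi/∂u = -24u(u - 4)(u - 3) = 0 at u ∈ {0, 3, 4}; ∂phi/∂v = -12(v - 4)(v - 3)(v + 2) = 0 at v ∈ {-2, 3, 4}.
The Hessian is diagonal: diag(phi_uu, phi_vv). Second derivatives: phi_uu(0)=-288, phi_uu(3)=72, phi_uu(4)=-96; phi_vv(-2)=-360, phi_vv(3)=60, phi_vv(4)=-72.
Local maxima occur where both diagonal entries negative: (0, -2), (0, 4), (4, -2), (4, 4). Count: 4.

4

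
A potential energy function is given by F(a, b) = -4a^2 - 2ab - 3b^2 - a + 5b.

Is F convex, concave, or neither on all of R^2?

concave

F is quadratic, so its Hessian is the constant matrix H = [[-8, -2], [-2, -6]].
det(H) = 44, tr(H) = -14.
det(H) > 0 and tr(H) < 0, so H is negative definite everywhere: concave.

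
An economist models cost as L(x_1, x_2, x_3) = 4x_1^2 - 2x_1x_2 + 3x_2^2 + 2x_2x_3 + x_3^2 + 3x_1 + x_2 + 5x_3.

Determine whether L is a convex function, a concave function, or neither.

L is quadratic, so its Hessian is the constant matrix H = [[8, -2, 0], [-2, 6, 2], [0, 2, 2]].
Leading principal minors: 8, 44, 56.
All positive ⇒ H ≻ 0 ⇒ convex.

convex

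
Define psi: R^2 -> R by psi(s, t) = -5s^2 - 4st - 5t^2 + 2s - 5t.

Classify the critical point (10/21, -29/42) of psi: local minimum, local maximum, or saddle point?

local maximum

The Hessian of psi is constant: H = [[-10, -4], [-4, -10]].
det(H) = (-10)·(-10) − (-4)² = 84.
det(H) > 0 and tr(H) = -20 < 0, so H is negative definite and the point is a local maximum.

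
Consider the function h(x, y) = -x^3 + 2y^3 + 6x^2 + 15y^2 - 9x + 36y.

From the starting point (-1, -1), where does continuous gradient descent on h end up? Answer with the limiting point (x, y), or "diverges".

h is separable, so gradient descent decouples: x follows -∂h/∂x, y follows -∂h/∂y.
∂h/∂x = -3(x - 3)(x - 1); at x=-1 this is -24, so x increases.
∂h/∂y = 6(y + 2)(y + 3); at y=-1 this is 12, so y decreases.
x converges to its nearest critical value 1 (a local min of the x-part); y converges to -2. The iterate converges to (1, -2).

(1, -2)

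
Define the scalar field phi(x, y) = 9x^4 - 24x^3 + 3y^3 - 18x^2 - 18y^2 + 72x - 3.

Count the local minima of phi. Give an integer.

2

phi separates as a function of x plus a function of y, so ∇phi=0 decouples.
∂phi/∂x = 36(x - 2)(x - 1)(x + 1) = 0 at x ∈ {-1, 1, 2}; ∂phi/∂y = 9y(y - 4) = 0 at y ∈ {0, 4}.
The Hessian is diagonal: diag(phi_xx, phi_yy). Second derivatives: phi_xx(-1)=216, phi_xx(1)=-72, phi_xx(2)=108; phi_yy(0)=-36, phi_yy(4)=36.
Local minima occur where both diagonal entries positive: (-1, 4), (2, 4). Count: 2.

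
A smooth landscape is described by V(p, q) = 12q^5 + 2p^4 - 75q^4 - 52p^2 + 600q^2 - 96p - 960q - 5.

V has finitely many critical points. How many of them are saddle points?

V separates as a function of p plus a function of q, so ∇V=0 decouples.
∂V/∂p = 8(p - 4)(p + 1)(p + 3) = 0 at p ∈ {-3, -1, 4}; ∂V/∂q = 60(q - 4)(q - 2)(q - 1)(q + 2) = 0 at q ∈ {-2, 1, 2, 4}.
The Hessian is diagonal: diag(V_pp, V_qq). Second derivatives: V_pp(-3)=112, V_pp(-1)=-80, V_pp(4)=280; V_qq(-2)=-4320, V_qq(1)=540, V_qq(2)=-480, V_qq(4)=2160.
Saddle points occur where the two diagonal entries have opposite signs: (-3, -2), (-3, 2), (-1, 1), (-1, 4), (4, -2), (4, 2). Count: 6.

6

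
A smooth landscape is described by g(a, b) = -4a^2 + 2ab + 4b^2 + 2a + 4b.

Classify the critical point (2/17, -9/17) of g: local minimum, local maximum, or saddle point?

saddle point

The Hessian of g is constant: H = [[-8, 2], [2, 8]].
det(H) = (-8)·8 − 2² = -68.
Since det(H) < 0, H is indefinite and the critical point is a saddle point.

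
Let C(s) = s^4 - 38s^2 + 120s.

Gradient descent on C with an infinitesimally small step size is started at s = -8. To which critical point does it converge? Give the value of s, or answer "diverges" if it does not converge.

C'(s) = 4(s - 3)(s - 2)(s + 5), so C'(-8) = -1320.
Gradient descent moves in the -C' direction, i.e. s is increasing.
The nearest critical point in that direction is s = -5, where C'' = 224 > 0 (a local minimum). The iterate converges there.

-5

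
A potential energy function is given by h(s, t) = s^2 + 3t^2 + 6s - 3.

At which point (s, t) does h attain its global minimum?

(-3, 0)

h(s,t) separates as P(s) + Q(t) − 3, so its minimum is min P + min Q − 3.
P'(s) = 2s + 6 vanishes at s ∈ {-3}; Q'(t) = 6t vanishes at t ∈ {0}.
Local minima of P (where P''>0): P(-3)=-9. Local minima of Q: Q(0)=0.
So the global minimum of h is P(-3) + Q(0) − 3 = -9 + 0 − 3 = -12, attained at (-3, 0).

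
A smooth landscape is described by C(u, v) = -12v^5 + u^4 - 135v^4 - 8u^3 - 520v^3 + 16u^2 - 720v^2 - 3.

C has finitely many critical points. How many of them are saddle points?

C separates as a function of u plus a function of v, so ∇C=0 decouples.
∂C/∂u = 4u(u - 4)(u - 2) = 0 at u ∈ {0, 2, 4}; ∂C/∂v = -60v(v + 2)(v + 3)(v + 4) = 0 at v ∈ {-4, -3, -2, 0}.
The Hessian is diagonal: diag(C_uu, C_vv). Second derivatives: C_uu(0)=32, C_uu(2)=-16, C_uu(4)=32; C_vv(-4)=480, C_vv(-3)=-180, C_vv(-2)=240, C_vv(0)=-1440.
Saddle points occur where the two diagonal entries have opposite signs: (0, -3), (0, 0), (2, -4), (2, -2), (4, -3), (4, 0). Count: 6.

6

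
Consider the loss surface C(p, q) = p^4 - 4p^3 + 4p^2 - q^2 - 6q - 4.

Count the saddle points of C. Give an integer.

2

C separates as a function of p plus a function of q, so ∇C=0 decouples.
∂C/∂p = 4p(p - 2)(p - 1) = 0 at p ∈ {0, 1, 2}; ∂C/∂q = -2(q + 3) = 0 at q ∈ {-3}.
The Hessian is diagonal: diag(C_pp, C_qq). Second derivatives: C_pp(0)=8, C_pp(1)=-4, C_pp(2)=8; C_qq(-3)=-2.
Saddle points occur where the two diagonal entries have opposite signs: (0, -3), (2, -3). Count: 2.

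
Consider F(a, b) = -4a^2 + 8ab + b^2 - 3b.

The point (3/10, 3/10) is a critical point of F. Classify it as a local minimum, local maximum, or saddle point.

saddle point

The Hessian of F is constant: H = [[-8, 8], [8, 2]].
det(H) = (-8)·2 − 8² = -80.
Since det(H) < 0, H is indefinite and the critical point is a saddle point.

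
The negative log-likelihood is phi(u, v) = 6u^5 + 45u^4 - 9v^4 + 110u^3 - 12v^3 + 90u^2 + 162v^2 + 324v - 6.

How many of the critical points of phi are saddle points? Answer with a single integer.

phi separates as a function of u plus a function of v, so ∇phi=0 decouples.
∂phi/∂u = 30u(u + 1)(u + 2)(u + 3) = 0 at u ∈ {-3, -2, -1, 0}; ∂phi/∂v = -36(v - 3)(v + 1)(v + 3) = 0 at v ∈ {-3, -1, 3}.
The Hessian is diagonal: diag(phi_uu, phi_vv). Second derivatives: phi_uu(-3)=-180, phi_uu(-2)=60, phi_uu(-1)=-60, phi_uu(0)=180; phi_vv(-3)=-432, phi_vv(-1)=288, phi_vv(3)=-864.
Saddle points occur where the two diagonal entries have opposite signs: (-3, -1), (-2, -3), (-2, 3), (-1, -1), (0, -3), (0, 3). Count: 6.

6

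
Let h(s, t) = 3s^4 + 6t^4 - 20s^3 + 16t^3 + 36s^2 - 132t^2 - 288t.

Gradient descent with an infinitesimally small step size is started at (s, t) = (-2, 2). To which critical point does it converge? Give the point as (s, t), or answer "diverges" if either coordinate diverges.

h is separable, so gradient descent decouples: s follows -∂h/∂s, t follows -∂h/∂t.
∂h/∂s = 12s(s - 3)(s - 2); at s=-2 this is -480, so s increases.
∂h/∂t = 24(t - 3)(t + 1)(t + 4); at t=2 this is -432, so t increases.
s converges to its nearest critical value 0 (a local min of the s-part); t converges to 3. The iterate converges to (0, 3).

(0, 3)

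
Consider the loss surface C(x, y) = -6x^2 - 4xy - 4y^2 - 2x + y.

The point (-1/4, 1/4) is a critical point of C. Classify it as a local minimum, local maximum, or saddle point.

local maximum

The Hessian of C is constant: H = [[-12, -4], [-4, -8]].
det(H) = (-12)·(-8) − (-4)² = 80.
det(H) > 0 and tr(H) = -20 < 0, so H is negative definite and the point is a local maximum.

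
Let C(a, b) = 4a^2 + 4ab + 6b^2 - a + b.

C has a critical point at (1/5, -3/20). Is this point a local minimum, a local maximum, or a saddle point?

local minimum

The Hessian of C is constant: H = [[8, 4], [4, 12]].
det(H) = 8·12 − 4² = 80.
det(H) > 0 and tr(H) = 20 > 0, so H is positive definite and the point is a local minimum.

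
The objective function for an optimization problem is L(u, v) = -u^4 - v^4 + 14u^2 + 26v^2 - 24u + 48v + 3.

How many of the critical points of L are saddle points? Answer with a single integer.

4

L separates as a function of u plus a function of v, so ∇L=0 decouples.
∂L/∂u = -4(u - 2)(u - 1)(u + 3) = 0 at u ∈ {-3, 1, 2}; ∂L/∂v = -4(v - 4)(v + 1)(v + 3) = 0 at v ∈ {-3, -1, 4}.
The Hessian is diagonal: diag(L_uu, L_vv). Second derivatives: L_uu(-3)=-80, L_uu(1)=16, L_uu(2)=-20; L_vv(-3)=-56, L_vv(-1)=40, L_vv(4)=-140.
Saddle points occur where the two diagonal entries have opposite signs: (-3, -1), (1, -3), (1, 4), (2, -1). Count: 4.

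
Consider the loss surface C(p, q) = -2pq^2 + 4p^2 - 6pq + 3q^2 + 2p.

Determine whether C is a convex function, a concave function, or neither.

neither

The term -2pq^2 is cubic, so the Hessian is not constant.
∂²C/∂q² = -4p + 6, which takes both signs as p varies (negative for sufficiently large p). A diagonal entry of the Hessian changing sign means the Hessian is neither positive- nor negative-semidefinite on all of R^2.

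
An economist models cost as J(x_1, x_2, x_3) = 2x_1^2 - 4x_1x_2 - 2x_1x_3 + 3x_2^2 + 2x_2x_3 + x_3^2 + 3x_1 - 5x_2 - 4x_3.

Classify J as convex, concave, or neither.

J is quadratic, so its Hessian is the constant matrix H = [[4, -4, -2], [-4, 6, 2], [-2, 2, 2]].
Leading principal minors: 4, 8, 8.
All positive ⇒ H ≻ 0 ⇒ convex.

convex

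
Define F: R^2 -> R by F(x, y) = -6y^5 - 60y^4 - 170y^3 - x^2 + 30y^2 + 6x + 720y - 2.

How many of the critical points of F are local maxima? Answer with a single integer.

F separates as a function of x plus a function of y, so ∇F=0 decouples.
∂F/∂x = -2(x - 3) = 0 at x ∈ {3}; ∂F/∂y = -30(y - 1)(y + 2)(y + 3)(y + 4) = 0 at y ∈ {-4, -3, -2, 1}.
The Hessian is diagonal: diag(F_xx, F_yy). Second derivatives: F_xx(3)=-2; F_yy(-4)=300, F_yy(-3)=-120, F_yy(-2)=180, F_yy(1)=-1800.
Local maxima occur where both diagonal entries negative: (3, -3), (3, 1). Count: 2.

2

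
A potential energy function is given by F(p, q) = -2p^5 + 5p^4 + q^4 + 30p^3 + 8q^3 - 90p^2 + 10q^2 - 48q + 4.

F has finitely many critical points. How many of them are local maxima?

2

F separates as a function of p plus a function of q, so ∇F=0 decouples.
∂F/∂p = -10p(p - 3)(p - 2)(p + 3) = 0 at p ∈ {-3, 0, 2, 3}; ∂F/∂q = 4(q - 1)(q + 3)(q + 4) = 0 at q ∈ {-4, -3, 1}.
The Hessian is diagonal: diag(F_pp, F_qq). Second derivatives: F_pp(-3)=900, F_pp(0)=-180, F_pp(2)=100, F_pp(3)=-180; F_qq(-4)=20, F_qq(-3)=-16, F_qq(1)=80.
Local maxima occur where both diagonal entries negative: (0, -3), (3, -3). Count: 2.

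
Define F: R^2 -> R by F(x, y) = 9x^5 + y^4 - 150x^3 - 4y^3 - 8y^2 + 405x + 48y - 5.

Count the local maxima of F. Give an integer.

2

F separates as a function of x plus a function of y, so ∇F=0 decouples.
∂F/∂x = 45(x - 3)(x - 1)(x + 1)(x + 3) = 0 at x ∈ {-3, -1, 1, 3}; ∂F/∂y = 4(y - 3)(y - 2)(y + 2) = 0 at y ∈ {-2, 2, 3}.
The Hessian is diagonal: diag(F_xx, F_yy). Second derivatives: F_xx(-3)=-2160, F_xx(-1)=720, F_xx(1)=-720, F_xx(3)=2160; F_yy(-2)=80, F_yy(2)=-16, F_yy(3)=20.
Local maxima occur where both diagonal entries negative: (-3, 2), (1, 2). Count: 2.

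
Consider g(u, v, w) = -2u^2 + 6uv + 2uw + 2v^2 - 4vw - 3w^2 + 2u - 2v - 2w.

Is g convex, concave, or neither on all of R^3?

g is quadratic, so its Hessian is the constant matrix H = [[-4, 6, 2], [6, 4, -4], [2, -4, -6]].
Leading principal minors: -4, -52, 264.
Neither pattern holds ⇒ H is indefinite ⇒ neither convex nor concave.

neither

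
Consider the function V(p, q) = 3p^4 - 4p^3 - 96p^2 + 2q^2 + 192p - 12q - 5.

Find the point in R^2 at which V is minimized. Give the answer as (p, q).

V(p,q) separates as A(p) + B(q) − 5, so its minimum is min A + min B − 5.
A'(p) = 12(p - 4)(p - 1)(p + 4) vanishes at p ∈ {-4, 1, 4}; B'(q) = 4q - 12 vanishes at q ∈ {3}.
Local minima of A (where A''>0): A(-4)=-1280, A(4)=-256. Local minima of B: B(3)=-18.
So the global minimum of V is A(-4) + B(3) − 5 = -1280 − 18 − 5 = -1303, attained at (-4, 3).

(-4, 3)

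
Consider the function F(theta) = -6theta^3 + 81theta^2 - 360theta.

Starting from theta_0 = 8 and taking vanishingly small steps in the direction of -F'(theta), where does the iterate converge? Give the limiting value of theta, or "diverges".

F'(theta) = -18(theta - 5)(theta - 4), so F'(8) = -216.
Gradient descent moves in the -F' direction, i.e. theta is increasing.
There is no critical point above theta=8, and F' keeps the same sign, so the iterate runs off to +∞.

diverges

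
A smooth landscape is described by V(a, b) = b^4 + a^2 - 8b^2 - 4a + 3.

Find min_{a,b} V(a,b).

V(a,b) separates as P(a) + Q(b) + 3, so its minimum is min P + min Q + 3.
P'(a) = 2a - 4 vanishes at a ∈ {2}; Q'(b) = 4b(b - 2)(b + 2) vanishes at b ∈ {-2, 0, 2}.
Local minima of P (where P''>0): P(2)=-4. Local minima of Q: Q(-2)=-16, Q(2)=-16.
So the global minimum of V is P(2) + Q(-2) + 3 = -4 − 16 + 3 = -17, attained at (2, -2).

-17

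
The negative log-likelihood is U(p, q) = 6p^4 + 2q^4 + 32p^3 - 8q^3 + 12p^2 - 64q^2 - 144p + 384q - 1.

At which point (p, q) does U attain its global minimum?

U(p,q) separates as A(p) + B(q) − 1, so its minimum is min A + min B − 1.
A'(p) = 24(p - 1)(p + 2)(p + 3) vanishes at p ∈ {-3, -2, 1}; B'(q) = 8(q - 4)(q - 3)(q + 4) vanishes at q ∈ {-4, 3, 4}.
Local minima of A (where A''>0): A(-3)=162, A(1)=-94. Local minima of B: B(-4)=-1536, B(4)=512.
So the global minimum of U is A(1) + B(-4) − 1 = -94 − 1536 − 1 = -1631, attained at (1, -4).

(1, -4)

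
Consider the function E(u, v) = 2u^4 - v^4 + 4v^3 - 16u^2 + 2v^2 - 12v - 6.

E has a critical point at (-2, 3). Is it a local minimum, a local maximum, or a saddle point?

The mixed partial ∂²E/∂u∂v is 0, so the Hessian at any point is diag(E_uu, E_vv) = diag(8(3u^2 - 4), 4(-3v^2 + 6v + 1)).
At (-2, 3): H = diag(64, -32).
The eigenvalues have opposite signs, so H is indefinite: a saddle point.

saddle point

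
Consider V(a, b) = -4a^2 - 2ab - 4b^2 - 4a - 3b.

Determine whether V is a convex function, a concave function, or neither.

concave

V is quadratic, so its Hessian is the constant matrix H = [[-8, -2], [-2, -8]].
det(H) = 60, tr(H) = -16.
det(H) > 0 and tr(H) < 0, so H is negative definite everywhere: concave.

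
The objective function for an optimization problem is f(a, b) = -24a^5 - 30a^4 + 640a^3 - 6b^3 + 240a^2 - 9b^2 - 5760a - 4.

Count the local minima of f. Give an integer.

2

f separates as a function of a plus a function of b, so ∇f=0 decouples.
∂f/∂a = -120(a - 3)(a - 2)(a + 2)(a + 4) = 0 at a ∈ {-4, -2, 2, 3}; ∂f/∂b = -18b(b + 1) = 0 at b ∈ {-1, 0}.
The Hessian is diagonal: diag(f_aa, f_bb). Second derivatives: f_aa(-4)=10080, f_aa(-2)=-4800, f_aa(2)=2880, f_aa(3)=-4200; f_bb(-1)=18, f_bb(0)=-18.
Local minima occur where both diagonal entries positive: (-4, -1), (2, -1). Count: 2.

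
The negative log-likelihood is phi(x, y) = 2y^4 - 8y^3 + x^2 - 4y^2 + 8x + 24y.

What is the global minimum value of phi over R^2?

-34

phi(x,y) separates as P(x) + Q(y), so its minimum is min P + min Q.
P'(x) = 2x + 8 vanishes at x ∈ {-4}; Q'(y) = 8(y - 3)(y - 1)(y + 1) vanishes at y ∈ {-1, 1, 3}.
Local minima of P (where P''>0): P(-4)=-16. Local minima of Q: Q(-1)=-18, Q(3)=-18.
So the global minimum of phi is P(-4) + Q(-1) = -16 − 18 = -34, attained at (-4, -1).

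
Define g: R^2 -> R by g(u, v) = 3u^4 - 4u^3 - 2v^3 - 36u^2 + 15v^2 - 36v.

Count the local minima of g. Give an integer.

g separates as a function of u plus a function of v, so ∇g=0 decouples.
∂g/∂u = 12u(u - 3)(u + 2) = 0 at u ∈ {-2, 0, 3}; ∂g/∂v = -6(v - 3)(v - 2) = 0 at v ∈ {2, 3}.
The Hessian is diagonal: diag(g_uu, g_vv). Second derivatives: g_uu(-2)=120, g_uu(0)=-72, g_uu(3)=180; g_vv(2)=6, g_vv(3)=-6.
Local minima occur where both diagonal entries positive: (-2, 2), (3, 2). Count: 2.

2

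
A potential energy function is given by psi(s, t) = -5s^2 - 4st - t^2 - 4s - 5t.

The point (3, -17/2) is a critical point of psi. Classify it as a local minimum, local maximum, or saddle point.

The Hessian of psi is constant: H = [[-10, -4], [-4, -2]].
det(H) = (-10)·(-2) − (-4)² = 4.
det(H) > 0 and tr(H) = -12 < 0, so H is negative definite and the point is a local maximum.

local maximum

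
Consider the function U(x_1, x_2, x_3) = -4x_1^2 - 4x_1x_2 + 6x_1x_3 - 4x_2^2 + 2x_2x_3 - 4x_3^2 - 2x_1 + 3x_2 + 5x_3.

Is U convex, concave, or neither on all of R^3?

U is quadratic, so its Hessian is the constant matrix H = [[-8, -4, 6], [-4, -8, 2], [6, 2, -8]].
Leading principal minors: -8, 48, -160.
Signs alternate −, +, − ⇒ H ≺ 0 ⇒ concave.

concave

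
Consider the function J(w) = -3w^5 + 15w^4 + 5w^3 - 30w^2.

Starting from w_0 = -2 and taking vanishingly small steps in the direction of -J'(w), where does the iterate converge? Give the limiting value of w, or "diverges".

J'(w) = -15w(w - 4)(w - 1)(w + 1), so J'(-2) = -540.
Gradient descent moves in the -J' direction, i.e. w is increasing.
The nearest critical point in that direction is w = -1, where J'' = 150 > 0 (a local minimum). The iterate converges there.

-1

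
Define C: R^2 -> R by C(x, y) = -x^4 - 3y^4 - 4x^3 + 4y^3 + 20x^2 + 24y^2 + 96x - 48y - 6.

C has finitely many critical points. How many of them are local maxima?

C separates as a function of x plus a function of y, so ∇C=0 decouples.
∂C/∂x = -4(x - 3)(x + 2)(x + 4) = 0 at x ∈ {-4, -2, 3}; ∂C/∂y = -12(y - 2)(y - 1)(y + 2) = 0 at y ∈ {-2, 1, 2}.
The Hessian is diagonal: diag(C_xx, C_yy). Second derivatives: C_xx(-4)=-56, C_xx(-2)=40, C_xx(3)=-140; C_yy(-2)=-144, C_yy(1)=36, C_yy(2)=-48.
Local maxima occur where both diagonal entries negative: (-4, -2), (-4, 2), (3, -2), (3, 2). Count: 4.

4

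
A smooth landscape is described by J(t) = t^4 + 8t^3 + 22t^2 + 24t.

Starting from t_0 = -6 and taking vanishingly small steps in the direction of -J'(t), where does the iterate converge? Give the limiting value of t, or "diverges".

J'(t) = 4(t + 1)(t + 2)(t + 3), so J'(-6) = -240.
Gradient descent moves in the -J' direction, i.e. t is increasing.
The nearest critical point in that direction is t = -3, where J'' = 8 > 0 (a local minimum). The iterate converges there.

-3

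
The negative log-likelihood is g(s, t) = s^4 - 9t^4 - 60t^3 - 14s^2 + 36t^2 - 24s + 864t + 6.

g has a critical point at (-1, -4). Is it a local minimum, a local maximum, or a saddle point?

The mixed partial ∂²g/∂s∂t is 0, so the Hessian at any point is diag(g_ss, g_tt) = diag(4(3s^2 - 7), 36(-3t^2 - 10t + 2)).
At (-1, -4): H = diag(-16, -216).
Both eigenvalues are negative, so H is negative definite: a local maximum.

local maximum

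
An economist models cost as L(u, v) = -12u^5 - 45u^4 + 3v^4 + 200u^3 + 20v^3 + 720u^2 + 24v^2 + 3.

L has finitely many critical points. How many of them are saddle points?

L separates as a function of u plus a function of v, so ∇L=0 decouples.
∂L/∂u = -60u(u - 3)(u + 2)(u + 4) = 0 at u ∈ {-4, -2, 0, 3}; ∂L/∂v = 12v(v + 1)(v + 4) = 0 at v ∈ {-4, -1, 0}.
The Hessian is diagonal: diag(L_uu, L_vv). Second derivatives: L_uu(-4)=3360, L_uu(-2)=-1200, L_uu(0)=1440, L_uu(3)=-6300; L_vv(-4)=144, L_vv(-1)=-36, L_vv(0)=48.
Saddle points occur where the two diagonal entries have opposite signs: (-4, -1), (-2, -4), (-2, 0), (0, -1), (3, -4), (3, 0). Count: 6.

6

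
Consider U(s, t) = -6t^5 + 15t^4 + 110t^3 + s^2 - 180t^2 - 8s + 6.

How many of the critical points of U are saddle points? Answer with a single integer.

2

U separates as a function of s plus a function of t, so ∇U=0 decouples.
∂U/∂s = 2(s - 4) = 0 at s ∈ {4}; ∂U/∂t = -30t(t - 4)(t - 1)(t + 3) = 0 at t ∈ {-3, 0, 1, 4}.
The Hessian is diagonal: diag(U_ss, U_tt). Second derivatives: U_ss(4)=2; U_tt(-3)=2520, U_tt(0)=-360, U_tt(1)=360, U_tt(4)=-2520.
Saddle points occur where the two diagonal entries have opposite signs: (4, 0), (4, 4). Count: 2.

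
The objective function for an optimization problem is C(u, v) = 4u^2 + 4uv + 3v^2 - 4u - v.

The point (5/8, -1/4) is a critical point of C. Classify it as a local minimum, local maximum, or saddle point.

local minimum

The Hessian of C is constant: H = [[8, 4], [4, 6]].
det(H) = 8·6 − 4² = 32.
det(H) > 0 and tr(H) = 14 > 0, so H is positive definite and the point is a local minimum.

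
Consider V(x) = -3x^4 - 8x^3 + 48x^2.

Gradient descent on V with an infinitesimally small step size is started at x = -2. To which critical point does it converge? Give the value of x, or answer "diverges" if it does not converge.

0

V'(x) = -12x(x - 2)(x + 4), so V'(-2) = -192.
Gradient descent moves in the -V' direction, i.e. x is increasing.
The nearest critical point in that direction is x = 0, where V'' = 96 > 0 (a local minimum). The iterate converges there.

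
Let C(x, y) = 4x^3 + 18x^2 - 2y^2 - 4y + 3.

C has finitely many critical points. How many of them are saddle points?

1

C separates as a function of x plus a function of y, so ∇C=0 decouples.
∂C/∂x = 12x(x + 3) = 0 at x ∈ {-3, 0}; ∂C/∂y = -4(y + 1) = 0 at y ∈ {-1}.
The Hessian is diagonal: diag(C_xx, C_yy). Second derivatives: C_xx(-3)=-36, C_xx(0)=36; C_yy(-1)=-4.
Saddle points occur where the two diagonal entries have opposite signs: (0, -1). Count: 1.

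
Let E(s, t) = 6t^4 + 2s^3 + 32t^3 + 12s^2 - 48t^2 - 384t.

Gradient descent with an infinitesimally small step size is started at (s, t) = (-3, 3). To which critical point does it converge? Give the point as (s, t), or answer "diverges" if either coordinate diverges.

(0, 2)

E is separable, so gradient descent decouples: s follows -∂E/∂s, t follows -∂E/∂t.
∂E/∂s = 6s(s + 4); at s=-3 this is -18, so s increases.
∂E/∂t = 24(t - 2)(t + 2)(t + 4); at t=3 this is 840, so t decreases.
s converges to its nearest critical value 0 (a local min of the s-part); t converges to 2. The iterate converges to (0, 2).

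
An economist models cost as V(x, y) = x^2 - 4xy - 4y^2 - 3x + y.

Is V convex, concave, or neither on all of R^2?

V is quadratic, so its Hessian is the constant matrix H = [[2, -4], [-4, -8]].
det(H) = -32, tr(H) = -6.
det(H) < 0, so H is indefinite: neither convex nor concave.

neither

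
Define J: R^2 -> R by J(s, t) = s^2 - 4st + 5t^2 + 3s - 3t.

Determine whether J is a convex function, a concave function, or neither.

J is quadratic, so its Hessian is the constant matrix H = [[2, -4], [-4, 10]].
det(H) = 4, tr(H) = 12.
det(H) > 0 and tr(H) > 0, so H is positive definite everywhere: convex.

convex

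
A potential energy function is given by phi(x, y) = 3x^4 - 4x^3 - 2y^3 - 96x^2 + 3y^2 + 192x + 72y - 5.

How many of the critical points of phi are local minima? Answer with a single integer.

phi separates as a function of x plus a function of y, so ∇phi=0 decouples.
∂phi/∂x = 12(x - 4)(x - 1)(x + 4) = 0 at x ∈ {-4, 1, 4}; ∂phi/∂y = -6(y - 4)(y + 3) = 0 at y ∈ {-3, 4}.
The Hessian is diagonal: diag(phi_xx, phi_yy). Second derivatives: phi_xx(-4)=480, phi_xx(1)=-180, phi_xx(4)=288; phi_yy(-3)=42, phi_yy(4)=-42.
Local minima occur where both diagonal entries positive: (-4, -3), (4, -3). Count: 2.

2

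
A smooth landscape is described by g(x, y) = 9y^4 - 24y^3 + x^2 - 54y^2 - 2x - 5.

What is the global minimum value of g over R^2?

-411

g(x,y) separates as P(x) + Q(y) − 5, so its minimum is min P + min Q − 5.
P'(x) = 2x - 2 vanishes at x ∈ {1}; Q'(y) = 36y(y - 3)(y + 1) vanishes at y ∈ {-1, 0, 3}.
Local minima of P (where P''>0): P(1)=-1. Local minima of Q: Q(-1)=-21, Q(3)=-405.
So the global minimum of g is P(1) + Q(3) − 5 = -1 − 405 − 5 = -411, attained at (1, 3).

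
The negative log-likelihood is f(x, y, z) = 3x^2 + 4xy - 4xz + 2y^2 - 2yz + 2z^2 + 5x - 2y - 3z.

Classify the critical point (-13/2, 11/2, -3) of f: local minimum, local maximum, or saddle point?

The Hessian is constant: H = [[6, 4, -4], [4, 4, -2], [-4, -2, 4]].
Leading principal minors: Δ₁ = 6, Δ₂ = 8, Δ₃ = 8.
All leading minors are positive, so H is positive definite: a local minimum.

local minimum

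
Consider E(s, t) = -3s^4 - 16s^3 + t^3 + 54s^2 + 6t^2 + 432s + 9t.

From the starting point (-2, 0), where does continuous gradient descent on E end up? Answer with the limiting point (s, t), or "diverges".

(-3, -1)

E is separable, so gradient descent decouples: s follows -∂E/∂s, t follows -∂E/∂t.
∂E/∂s = -12(s - 3)(s + 3)(s + 4); at s=-2 this is 120, so s decreases.
∂E/∂t = 3(t + 1)(t + 3); at t=0 this is 9, so t decreases.
s converges to its nearest critical value -3 (a local min of the s-part); t converges to -1. The iterate converges to (-3, -1).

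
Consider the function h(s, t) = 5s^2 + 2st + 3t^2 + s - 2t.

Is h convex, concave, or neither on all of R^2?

convex

h is quadratic, so its Hessian is the constant matrix H = [[10, 2], [2, 6]].
det(H) = 56, tr(H) = 16.
det(H) > 0 and tr(H) > 0, so H is positive definite everywhere: convex.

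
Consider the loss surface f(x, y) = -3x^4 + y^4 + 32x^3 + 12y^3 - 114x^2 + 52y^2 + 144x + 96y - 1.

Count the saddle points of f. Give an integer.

5

f separates as a function of x plus a function of y, so ∇f=0 decouples.
∂f/∂x = -12(x - 4)(x - 3)(x - 1) = 0 at x ∈ {1, 3, 4}; ∂f/∂y = 4(y + 2)(y + 3)(y + 4) = 0 at y ∈ {-4, -3, -2}.
The Hessian is diagonal: diag(f_xx, f_yy). Second derivatives: f_xx(1)=-72, f_xx(3)=24, f_xx(4)=-36; f_yy(-4)=8, f_yy(-3)=-4, f_yy(-2)=8.
Saddle points occur where the two diagonal entries have opposite signs: (1, -4), (1, -2), (3, -3), (4, -4), (4, -2). Count: 5.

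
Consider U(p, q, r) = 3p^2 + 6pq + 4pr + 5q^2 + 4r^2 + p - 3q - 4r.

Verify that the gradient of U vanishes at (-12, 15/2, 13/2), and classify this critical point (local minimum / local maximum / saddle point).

∇U = (6p + 6q + 4r + 1, 6p + 10q - 3, 4p + 8r - 4); substituting (-12, 15/2, 13/2) gives ∇U = (0, 0, 0), so (-12, 15/2, 13/2) is indeed a critical point.
The Hessian is constant: H = [[6, 6, 4], [6, 10, 0], [4, 0, 8]].
Leading principal minors: Δ₁ = 6, Δ₂ = 24, Δ₃ = 32.
All leading minors are positive, so H is positive definite: a local minimum.

local minimum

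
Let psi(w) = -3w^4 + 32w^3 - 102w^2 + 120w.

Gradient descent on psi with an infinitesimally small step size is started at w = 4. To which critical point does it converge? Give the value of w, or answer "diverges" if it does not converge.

2

psi'(w) = -12(w - 5)(w - 2)(w - 1), so psi'(4) = 72.
Gradient descent moves in the -psi' direction, i.e. w is decreasing.
The nearest critical point in that direction is w = 2, where psi'' = 36 > 0 (a local minimum). The iterate converges there.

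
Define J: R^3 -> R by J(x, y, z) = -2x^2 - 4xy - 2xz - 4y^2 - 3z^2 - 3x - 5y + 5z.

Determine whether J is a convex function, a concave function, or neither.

J is quadratic, so its Hessian is the constant matrix H = [[-4, -4, -2], [-4, -8, 0], [-2, 0, -6]].
Leading principal minors: -4, 16, -64.
Signs alternate −, +, − ⇒ H ≺ 0 ⇒ concave.

concave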